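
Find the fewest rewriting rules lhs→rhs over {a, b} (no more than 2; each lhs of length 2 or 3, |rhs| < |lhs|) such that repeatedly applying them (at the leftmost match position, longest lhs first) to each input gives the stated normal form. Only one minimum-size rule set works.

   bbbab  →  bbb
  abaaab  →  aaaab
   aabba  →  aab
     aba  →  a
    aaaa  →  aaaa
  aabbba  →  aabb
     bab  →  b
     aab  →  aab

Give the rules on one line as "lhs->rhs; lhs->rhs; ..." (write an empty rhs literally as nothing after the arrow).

ba->; baa->aa

  | bbbab => bbb
  | abaaab => aaaab
  | aabba => aab
  | aba => a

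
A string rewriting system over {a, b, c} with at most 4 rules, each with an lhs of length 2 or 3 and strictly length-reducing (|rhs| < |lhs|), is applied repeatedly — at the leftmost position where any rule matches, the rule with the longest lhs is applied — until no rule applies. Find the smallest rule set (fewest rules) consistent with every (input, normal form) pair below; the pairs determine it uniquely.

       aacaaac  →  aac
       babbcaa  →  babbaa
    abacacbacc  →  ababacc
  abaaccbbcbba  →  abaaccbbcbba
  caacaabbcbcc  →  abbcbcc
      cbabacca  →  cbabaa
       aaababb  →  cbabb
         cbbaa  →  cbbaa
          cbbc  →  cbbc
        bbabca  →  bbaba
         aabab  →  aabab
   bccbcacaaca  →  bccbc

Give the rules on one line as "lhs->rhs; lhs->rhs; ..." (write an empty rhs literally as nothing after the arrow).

  | aacaaac => aaaaac => caac => aac
  | babbcaa => babbaa
  | abacacbacc => ababacc
  | abaaccbbcbba

aaa->c; ca->a; cac->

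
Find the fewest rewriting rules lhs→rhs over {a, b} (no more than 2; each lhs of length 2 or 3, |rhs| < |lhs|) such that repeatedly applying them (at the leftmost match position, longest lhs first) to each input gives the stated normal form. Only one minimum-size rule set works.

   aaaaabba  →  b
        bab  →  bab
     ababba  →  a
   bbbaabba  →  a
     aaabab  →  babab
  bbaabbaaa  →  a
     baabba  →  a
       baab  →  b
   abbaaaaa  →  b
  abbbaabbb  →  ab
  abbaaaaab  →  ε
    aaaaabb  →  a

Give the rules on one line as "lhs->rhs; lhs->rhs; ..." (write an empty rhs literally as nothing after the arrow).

  | aaaaabba => baaabba => bbabba => abba => aa => b
  | bab
  | ababba => abaa => abb => a
  | bbbaabba => baabba => bbbba => bba => a

aa->b; bb->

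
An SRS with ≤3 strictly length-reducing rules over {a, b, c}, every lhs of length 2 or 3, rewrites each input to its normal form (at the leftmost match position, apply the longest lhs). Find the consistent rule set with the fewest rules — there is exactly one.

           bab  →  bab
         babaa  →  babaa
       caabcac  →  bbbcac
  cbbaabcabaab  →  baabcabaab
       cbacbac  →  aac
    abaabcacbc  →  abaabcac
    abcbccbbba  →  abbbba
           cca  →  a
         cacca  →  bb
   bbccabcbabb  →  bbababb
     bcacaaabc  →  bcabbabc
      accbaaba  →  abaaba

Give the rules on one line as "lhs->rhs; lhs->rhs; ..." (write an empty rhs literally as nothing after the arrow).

caa->bb; cb->; cc->

  | bab
  | babaa
  | caabcac => bbbcac
  | cbbaabcabaab => baabcabaab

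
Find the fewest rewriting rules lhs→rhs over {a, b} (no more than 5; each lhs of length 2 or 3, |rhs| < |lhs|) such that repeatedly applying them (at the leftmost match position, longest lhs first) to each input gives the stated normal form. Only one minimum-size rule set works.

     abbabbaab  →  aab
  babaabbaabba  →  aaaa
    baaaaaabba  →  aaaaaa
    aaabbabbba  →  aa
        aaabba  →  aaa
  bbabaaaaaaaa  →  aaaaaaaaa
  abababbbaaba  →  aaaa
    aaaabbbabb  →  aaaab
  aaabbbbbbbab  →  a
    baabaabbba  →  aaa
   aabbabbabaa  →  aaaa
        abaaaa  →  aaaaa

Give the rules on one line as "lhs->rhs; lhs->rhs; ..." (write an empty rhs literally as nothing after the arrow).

  | abbabbaab => abbaab => aab
  | babaabbaabba => aaabbaabba => aaaabba => aaaa
  | baaaaaabba => aaaaaabba => aaaaaa
  | aaabbabbba => aaabbba => aaba => aa

abb->; ba->; baa->aa; bab->a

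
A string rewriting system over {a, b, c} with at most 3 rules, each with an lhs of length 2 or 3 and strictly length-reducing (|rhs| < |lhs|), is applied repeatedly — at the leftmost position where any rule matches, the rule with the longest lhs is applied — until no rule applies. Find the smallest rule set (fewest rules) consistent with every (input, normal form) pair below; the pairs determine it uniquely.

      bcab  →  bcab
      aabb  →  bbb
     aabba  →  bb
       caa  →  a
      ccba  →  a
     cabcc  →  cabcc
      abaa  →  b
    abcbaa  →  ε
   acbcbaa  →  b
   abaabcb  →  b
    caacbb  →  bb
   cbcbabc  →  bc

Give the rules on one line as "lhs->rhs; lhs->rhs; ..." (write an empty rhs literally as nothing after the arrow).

  | bcab
  | aabb => bbb
  | aabba => bbba => bb
  | caa => cb => a

aa->b; ba->; cb->a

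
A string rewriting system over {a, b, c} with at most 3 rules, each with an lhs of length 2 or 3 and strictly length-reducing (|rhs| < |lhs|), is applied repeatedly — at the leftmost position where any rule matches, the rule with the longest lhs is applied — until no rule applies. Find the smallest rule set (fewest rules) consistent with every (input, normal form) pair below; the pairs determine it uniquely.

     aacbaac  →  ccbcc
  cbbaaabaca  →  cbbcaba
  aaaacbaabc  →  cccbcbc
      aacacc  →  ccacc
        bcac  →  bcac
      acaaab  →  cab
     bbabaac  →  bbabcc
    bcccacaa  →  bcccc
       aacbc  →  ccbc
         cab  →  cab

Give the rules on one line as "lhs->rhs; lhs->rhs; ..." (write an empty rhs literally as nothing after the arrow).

aa->c; aca->a

  | aacbaac => ccbaac => ccbcc
  | cbbaaabaca => cbbcabaca => cbbcaba
  | aaaacbaabc => caacbaabc => cccbaabc => cccbcbc
  | aacacc => ccacc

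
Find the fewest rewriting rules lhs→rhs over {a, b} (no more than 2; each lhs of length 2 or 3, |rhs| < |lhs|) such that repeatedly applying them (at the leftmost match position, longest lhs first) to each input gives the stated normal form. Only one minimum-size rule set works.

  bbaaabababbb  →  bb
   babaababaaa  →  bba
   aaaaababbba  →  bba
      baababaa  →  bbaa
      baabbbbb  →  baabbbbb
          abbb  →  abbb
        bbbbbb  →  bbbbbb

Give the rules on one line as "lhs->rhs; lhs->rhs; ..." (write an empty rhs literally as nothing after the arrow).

aaa->ba; bab->

  | bbaaabababbb => bbbabababbb => bbababbb => babbb => bb
  | babaababaaa => aababaaa => aaaaa => baaa => bba
  | aaaaababbba => baaababbba => bbababbba => babbba => bba
  | baababaa => baaaa => bbaa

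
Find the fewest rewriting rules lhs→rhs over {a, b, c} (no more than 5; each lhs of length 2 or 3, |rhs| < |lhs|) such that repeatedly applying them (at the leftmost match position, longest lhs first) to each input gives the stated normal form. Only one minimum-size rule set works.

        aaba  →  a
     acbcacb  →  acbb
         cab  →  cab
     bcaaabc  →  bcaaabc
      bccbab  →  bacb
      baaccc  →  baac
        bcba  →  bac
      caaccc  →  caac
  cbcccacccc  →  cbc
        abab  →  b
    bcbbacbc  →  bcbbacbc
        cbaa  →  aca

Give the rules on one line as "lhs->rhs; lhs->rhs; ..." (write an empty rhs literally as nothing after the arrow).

aba->; cac->; cba->ac; cc->c

  | aaba => a
  | acbcacb => acbb
  | cab
  | bcaaabc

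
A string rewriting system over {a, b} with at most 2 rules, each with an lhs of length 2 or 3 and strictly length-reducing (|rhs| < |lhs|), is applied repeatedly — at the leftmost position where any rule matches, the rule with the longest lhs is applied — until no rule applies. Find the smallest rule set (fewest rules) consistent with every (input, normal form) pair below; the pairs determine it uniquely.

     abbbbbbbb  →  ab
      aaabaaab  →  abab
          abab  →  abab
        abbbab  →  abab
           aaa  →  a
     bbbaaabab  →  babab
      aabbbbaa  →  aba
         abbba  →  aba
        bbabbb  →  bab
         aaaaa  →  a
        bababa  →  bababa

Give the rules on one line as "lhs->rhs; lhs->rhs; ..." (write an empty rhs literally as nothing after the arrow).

aa->a; bb->b

  | abbbbbbbb => abbbbbbb => abbbbbb => abbbbb => abbbb => abbb => abb => ab
  | aaabaaab => aabaaab => abaaab => abaab => abab
  | abab
  | abbbab => abbab => abab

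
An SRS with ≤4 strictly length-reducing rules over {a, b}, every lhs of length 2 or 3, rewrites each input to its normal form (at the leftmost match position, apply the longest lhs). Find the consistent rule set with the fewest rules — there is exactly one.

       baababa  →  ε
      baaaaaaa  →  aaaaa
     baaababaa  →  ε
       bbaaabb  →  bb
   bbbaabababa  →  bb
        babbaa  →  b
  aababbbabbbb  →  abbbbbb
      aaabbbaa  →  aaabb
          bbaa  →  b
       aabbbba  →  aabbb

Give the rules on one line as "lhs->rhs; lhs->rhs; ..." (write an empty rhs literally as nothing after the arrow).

aba->; ba->; baa->

  | baababa => baba => ba => ε
  | baaaaaaa => aaaaa
  | baaababaa => ababaa => baa => ε
  | bbaaabb => babb => bb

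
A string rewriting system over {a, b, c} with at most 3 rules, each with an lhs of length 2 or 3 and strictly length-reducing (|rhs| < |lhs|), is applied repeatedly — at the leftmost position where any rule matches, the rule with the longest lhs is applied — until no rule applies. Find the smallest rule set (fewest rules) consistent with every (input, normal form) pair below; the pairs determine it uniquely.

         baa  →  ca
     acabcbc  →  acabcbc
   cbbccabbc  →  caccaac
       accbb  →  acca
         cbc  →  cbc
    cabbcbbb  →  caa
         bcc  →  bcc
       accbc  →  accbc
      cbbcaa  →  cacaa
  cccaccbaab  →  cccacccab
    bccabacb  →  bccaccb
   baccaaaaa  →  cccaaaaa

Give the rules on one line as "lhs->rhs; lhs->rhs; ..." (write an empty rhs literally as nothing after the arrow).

acb->; ba->c; bb->a

  | baa => ca
  | acabcbc
  | cbbccabbc => caccabbc => caccaac
  | accbb => acca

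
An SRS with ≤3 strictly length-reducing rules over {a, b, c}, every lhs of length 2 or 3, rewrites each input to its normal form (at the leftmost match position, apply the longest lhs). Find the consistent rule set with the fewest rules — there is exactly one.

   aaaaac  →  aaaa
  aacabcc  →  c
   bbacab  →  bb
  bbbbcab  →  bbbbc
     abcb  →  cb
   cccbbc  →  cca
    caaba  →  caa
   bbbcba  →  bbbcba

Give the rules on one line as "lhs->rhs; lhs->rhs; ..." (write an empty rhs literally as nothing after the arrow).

ab->; ac->; cbb->aa

  | aaaaac => aaaa
  | aacabcc => aabcc => acc => c
  | bbacab => bbab => bb
  | bbbbcab => bbbbc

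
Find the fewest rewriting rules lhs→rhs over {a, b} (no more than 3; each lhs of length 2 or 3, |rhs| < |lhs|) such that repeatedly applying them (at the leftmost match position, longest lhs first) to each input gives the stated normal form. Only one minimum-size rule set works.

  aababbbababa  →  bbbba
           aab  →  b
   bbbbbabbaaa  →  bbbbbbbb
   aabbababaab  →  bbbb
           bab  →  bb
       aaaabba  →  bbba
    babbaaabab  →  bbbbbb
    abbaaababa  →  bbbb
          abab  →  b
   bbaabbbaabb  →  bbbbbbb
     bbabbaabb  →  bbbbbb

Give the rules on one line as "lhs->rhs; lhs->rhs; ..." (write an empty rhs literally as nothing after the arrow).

  | aababbbababa => abbbababa => bbbababa => bbbba
  | aab => ab => b
  | bbbbbabbaaa => bbbbbbbaaa => bbbbbbbb
  | aabbababaab => abbababaab => bbababaab => bbbaab => bbbab => bbbb

aaa->b; ab->b; aba->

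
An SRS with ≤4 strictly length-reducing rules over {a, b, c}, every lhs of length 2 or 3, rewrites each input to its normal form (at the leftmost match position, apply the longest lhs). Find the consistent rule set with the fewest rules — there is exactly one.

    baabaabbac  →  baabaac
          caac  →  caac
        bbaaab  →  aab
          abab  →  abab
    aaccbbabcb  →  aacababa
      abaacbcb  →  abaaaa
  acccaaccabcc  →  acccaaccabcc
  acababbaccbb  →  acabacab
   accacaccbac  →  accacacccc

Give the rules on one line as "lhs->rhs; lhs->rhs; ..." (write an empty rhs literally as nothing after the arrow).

bba->; cb->a; cba->cc

  | baabaabbac => baabaac
  | caac
  | bbaaab => aab
  | abab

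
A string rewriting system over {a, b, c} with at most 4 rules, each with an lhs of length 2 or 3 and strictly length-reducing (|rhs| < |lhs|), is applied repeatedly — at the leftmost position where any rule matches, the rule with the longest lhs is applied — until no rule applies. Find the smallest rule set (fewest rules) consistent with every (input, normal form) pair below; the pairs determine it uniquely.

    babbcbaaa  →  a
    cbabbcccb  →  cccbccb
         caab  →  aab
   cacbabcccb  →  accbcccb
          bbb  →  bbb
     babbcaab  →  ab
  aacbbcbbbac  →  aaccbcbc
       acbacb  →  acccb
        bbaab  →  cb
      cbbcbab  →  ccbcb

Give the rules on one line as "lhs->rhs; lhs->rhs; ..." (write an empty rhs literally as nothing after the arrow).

  | babbcbaaa => cbbcbaaa => ccbbaaa => ccbcaa => ccbaa => ccca => cca => ca => a
  | cbabbcccb => ccbbcccb => cccbccb
  | caab => aab
  | cacbabcccb => acbabcccb => accbcccb

ba->c; bbc->cb; ca->a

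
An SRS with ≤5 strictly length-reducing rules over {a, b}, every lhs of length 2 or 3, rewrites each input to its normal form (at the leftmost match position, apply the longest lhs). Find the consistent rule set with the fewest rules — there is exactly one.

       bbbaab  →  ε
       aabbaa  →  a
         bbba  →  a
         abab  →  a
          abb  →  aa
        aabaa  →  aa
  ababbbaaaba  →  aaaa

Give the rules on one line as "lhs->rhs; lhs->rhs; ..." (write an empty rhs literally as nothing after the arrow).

aab->; ba->; bab->; bb->a

  | bbbaab => abaab => aab => ε
  | aabbaa => baa => a
  | bbba => aba => a
  | abab => a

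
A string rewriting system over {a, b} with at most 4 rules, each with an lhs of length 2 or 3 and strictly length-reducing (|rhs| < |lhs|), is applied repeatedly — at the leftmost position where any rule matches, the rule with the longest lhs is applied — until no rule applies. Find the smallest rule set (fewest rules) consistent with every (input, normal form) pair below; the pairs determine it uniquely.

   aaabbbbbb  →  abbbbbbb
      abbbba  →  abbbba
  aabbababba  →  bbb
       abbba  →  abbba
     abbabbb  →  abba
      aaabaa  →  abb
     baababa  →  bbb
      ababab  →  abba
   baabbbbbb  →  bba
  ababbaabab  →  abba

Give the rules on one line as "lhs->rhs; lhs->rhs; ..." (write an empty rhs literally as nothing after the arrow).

aa->; aaa->ab; aab->ba; bab->ba

  | aaabbbbbb => abbbbbbb
  | abbbba
  | aabbababba => babababba => baababba => bbaabba => bbbaba => bbbaa => bbb
  | abbba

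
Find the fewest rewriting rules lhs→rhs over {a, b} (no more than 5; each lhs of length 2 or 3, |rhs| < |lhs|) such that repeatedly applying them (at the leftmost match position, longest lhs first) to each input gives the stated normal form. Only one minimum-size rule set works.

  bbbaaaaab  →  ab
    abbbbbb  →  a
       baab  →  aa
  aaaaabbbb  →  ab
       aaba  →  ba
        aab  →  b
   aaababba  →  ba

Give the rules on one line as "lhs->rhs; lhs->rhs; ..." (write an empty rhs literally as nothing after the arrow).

aab->b; baa->ab; bb->a; bbb->

  | bbbaaaaab => aaaaab => aaab => ab
  | abbbbbb => abbb => a
  | baab => abb => aa
  | aaaaabbbb => aaabbbb => abbbb => ab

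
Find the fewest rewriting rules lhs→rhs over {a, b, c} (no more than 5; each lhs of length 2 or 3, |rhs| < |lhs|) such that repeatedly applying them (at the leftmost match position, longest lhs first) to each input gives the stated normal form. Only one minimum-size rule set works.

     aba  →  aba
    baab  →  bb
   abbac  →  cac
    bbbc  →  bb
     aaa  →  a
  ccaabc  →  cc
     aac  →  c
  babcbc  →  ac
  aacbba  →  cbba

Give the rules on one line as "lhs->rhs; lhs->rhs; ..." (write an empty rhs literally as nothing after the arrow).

aa->; abb->c; bab->a; bc->

  | aba
  | baab => bb
  | abbac => cac
  | bbbc => bb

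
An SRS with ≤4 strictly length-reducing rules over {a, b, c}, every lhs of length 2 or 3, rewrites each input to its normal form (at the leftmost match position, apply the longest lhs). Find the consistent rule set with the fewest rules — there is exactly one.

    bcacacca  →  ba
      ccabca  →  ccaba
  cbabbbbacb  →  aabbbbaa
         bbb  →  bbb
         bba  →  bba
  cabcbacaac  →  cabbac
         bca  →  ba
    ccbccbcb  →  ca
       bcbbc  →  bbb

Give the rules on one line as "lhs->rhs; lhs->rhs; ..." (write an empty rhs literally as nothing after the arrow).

  | bcacacca => bacacca => bcca => bca => ba
  | ccabca => ccaba
  | cbabbbbacb => aabbbbacb => aabbbbaa
  | bbb

aca->; bc->b; cb->a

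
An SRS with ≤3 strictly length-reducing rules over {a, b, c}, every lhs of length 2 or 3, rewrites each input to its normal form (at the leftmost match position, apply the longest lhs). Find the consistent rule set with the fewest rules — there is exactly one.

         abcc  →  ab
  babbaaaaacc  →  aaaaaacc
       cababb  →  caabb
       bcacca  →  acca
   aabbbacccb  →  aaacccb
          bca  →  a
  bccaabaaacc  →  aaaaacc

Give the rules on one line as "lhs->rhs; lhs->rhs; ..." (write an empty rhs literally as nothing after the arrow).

ba->a; bc->b

  | abcc => abc => ab
  | babbaaaaacc => abbaaaaacc => abaaaaacc => aaaaaacc
  | cababb => caabb
  | bcacca => bacca => acca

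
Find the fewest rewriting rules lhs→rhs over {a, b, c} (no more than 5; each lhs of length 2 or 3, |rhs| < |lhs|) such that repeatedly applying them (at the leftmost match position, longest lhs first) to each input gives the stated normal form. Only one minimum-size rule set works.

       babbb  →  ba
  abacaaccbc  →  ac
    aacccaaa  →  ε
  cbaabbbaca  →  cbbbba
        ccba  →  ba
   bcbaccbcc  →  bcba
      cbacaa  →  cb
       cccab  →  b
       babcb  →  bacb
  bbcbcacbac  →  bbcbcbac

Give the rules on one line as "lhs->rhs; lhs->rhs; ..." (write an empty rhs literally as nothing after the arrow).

  | babbb => babb => bab => ba
  | abacaaccbc => aacaaccbc => caaccbc => accbc => abc => ac
  | aacccaaa => cccaaa => caaa => aa => ε
  | cbaabbbaca => cbbbbaca => cbbbba

aa->; ab->a; ca->; cc->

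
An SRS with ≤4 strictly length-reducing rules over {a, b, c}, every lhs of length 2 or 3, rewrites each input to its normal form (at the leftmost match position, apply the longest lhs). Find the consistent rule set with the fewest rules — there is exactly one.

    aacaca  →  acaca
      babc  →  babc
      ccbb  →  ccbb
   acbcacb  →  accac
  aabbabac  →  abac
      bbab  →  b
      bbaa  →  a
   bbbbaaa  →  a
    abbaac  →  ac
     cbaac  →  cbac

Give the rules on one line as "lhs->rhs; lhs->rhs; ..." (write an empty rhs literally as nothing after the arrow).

  | aacaca => acaca
  | babc
  | ccbb
  | acbcacb => accacb => accac

aa->a; acb->ac; bba->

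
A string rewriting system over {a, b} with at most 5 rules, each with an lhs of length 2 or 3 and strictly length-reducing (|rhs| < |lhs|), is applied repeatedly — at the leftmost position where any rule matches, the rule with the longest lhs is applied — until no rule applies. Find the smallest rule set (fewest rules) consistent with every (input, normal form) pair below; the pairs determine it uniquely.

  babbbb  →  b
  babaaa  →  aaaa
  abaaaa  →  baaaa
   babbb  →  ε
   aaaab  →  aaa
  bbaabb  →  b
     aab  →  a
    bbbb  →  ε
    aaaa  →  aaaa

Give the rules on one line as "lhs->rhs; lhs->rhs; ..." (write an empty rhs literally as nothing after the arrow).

aab->a; ab->b; bab->a; bb->

  | babbbb => abbb => bbb => b
  | babaaa => aaaa
  | abaaaa => baaaa
  | babbb => abb => bb => ε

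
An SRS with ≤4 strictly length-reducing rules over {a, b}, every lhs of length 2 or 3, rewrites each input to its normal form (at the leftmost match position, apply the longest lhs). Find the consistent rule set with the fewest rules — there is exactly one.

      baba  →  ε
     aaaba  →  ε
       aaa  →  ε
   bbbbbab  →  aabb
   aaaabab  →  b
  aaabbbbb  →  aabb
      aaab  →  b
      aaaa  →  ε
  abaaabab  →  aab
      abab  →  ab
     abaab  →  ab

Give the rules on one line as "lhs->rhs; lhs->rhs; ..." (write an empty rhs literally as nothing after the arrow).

aaa->ba; ba->; baa->; bbb->aa

  | baba => ba => ε
  | aaaba => baba => ba => ε
  | aaa => ba => ε
  | bbbbbab => aabbab => aabb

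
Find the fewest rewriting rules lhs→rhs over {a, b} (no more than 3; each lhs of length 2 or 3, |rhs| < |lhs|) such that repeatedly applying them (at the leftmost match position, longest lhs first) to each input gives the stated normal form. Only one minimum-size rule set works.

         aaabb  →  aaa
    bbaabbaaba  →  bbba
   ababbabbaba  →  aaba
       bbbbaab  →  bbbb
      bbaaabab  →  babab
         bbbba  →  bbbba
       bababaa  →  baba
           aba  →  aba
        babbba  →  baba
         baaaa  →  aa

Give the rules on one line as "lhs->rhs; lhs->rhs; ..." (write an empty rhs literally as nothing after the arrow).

abb->a; baa->

  | aaabb => aaa
  | bbaabbaaba => bbbaaba => bbba
  | ababbabbaba => abaabbaba => abbaba => aaba
  | bbbbaab => bbbb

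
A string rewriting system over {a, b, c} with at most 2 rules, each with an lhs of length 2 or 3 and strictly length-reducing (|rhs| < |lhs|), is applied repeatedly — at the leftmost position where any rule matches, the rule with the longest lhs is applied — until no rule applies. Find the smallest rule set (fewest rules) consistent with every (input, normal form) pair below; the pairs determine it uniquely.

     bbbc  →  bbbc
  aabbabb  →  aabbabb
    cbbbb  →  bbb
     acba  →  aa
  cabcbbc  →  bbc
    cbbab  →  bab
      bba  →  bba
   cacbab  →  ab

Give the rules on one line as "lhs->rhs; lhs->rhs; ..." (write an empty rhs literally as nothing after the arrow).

  | bbbc
  | aabbabb
  | cbbbb => bbb
  | acba => aa

ca->; cb->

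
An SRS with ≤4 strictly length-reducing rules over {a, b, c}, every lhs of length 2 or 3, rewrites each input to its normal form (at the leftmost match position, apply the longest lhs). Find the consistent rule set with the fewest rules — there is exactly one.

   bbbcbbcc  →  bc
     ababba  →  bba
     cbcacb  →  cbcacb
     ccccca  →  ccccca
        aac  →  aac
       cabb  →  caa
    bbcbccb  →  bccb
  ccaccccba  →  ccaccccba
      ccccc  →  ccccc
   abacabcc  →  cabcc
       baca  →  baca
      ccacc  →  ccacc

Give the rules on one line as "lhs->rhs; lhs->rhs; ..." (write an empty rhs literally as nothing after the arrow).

aba->; abb->aa; bbc->

  | bbbcbbcc => bbbcc => bc
  | ababba => bba
  | cbcacb
  | ccccca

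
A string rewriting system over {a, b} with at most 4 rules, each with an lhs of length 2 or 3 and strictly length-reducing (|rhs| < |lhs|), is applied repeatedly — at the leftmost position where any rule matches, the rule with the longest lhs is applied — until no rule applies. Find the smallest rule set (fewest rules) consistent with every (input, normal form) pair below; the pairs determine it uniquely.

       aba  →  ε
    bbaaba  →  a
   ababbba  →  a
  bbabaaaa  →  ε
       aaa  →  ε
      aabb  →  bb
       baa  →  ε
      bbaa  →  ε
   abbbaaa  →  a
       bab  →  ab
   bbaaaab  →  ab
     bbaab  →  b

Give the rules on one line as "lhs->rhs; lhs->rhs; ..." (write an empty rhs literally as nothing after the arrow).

  | aba => aa => ε
  | bbaaba => baaba => aaba => ba => a
  | ababbba => aabbba => bbba => bba => ba => a
  | bbabaaaa => babaaaa => abaaaa => aaaaa => aa => ε

aa->; aaa->; ba->a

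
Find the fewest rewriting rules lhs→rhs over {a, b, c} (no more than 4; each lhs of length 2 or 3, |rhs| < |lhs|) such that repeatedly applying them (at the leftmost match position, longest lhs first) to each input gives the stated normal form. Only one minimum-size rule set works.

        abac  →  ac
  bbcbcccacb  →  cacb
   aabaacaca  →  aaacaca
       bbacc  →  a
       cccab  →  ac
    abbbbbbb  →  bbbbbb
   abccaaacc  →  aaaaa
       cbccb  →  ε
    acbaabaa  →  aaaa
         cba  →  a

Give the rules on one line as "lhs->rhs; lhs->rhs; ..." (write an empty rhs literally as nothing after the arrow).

ab->; ba->c; cc->a

  | abac => ac
  | bbcbcccacb => bbcbacacb => bbcccacb => bbacacb => bccacb => baacb => cacb
  | aabaacaca => aaacaca
  | bbacc => bccc => bac => cc => a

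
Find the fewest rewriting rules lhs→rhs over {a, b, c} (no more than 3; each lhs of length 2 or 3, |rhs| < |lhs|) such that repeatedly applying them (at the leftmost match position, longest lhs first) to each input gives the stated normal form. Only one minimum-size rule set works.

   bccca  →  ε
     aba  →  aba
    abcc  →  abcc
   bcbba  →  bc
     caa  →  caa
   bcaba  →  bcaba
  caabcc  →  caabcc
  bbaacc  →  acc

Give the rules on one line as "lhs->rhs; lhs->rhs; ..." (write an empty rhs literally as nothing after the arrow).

  | bccca => bba => ε
  | aba
  | abcc
  | bcbba => bc

bba->; ccc->b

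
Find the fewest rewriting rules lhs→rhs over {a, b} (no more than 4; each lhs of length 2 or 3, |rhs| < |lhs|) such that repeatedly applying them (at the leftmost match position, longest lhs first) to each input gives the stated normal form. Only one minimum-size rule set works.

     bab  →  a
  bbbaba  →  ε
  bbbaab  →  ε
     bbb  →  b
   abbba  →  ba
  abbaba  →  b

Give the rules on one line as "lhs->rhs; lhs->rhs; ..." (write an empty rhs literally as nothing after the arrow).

aa->; aab->ba; ab->b; bb->a

  | bab => bb => a
  | bbbaba => ababa => baba => bba => aa => ε
  | bbbaab => abaab => baab => bba => aa => ε
  | bbb => ab => b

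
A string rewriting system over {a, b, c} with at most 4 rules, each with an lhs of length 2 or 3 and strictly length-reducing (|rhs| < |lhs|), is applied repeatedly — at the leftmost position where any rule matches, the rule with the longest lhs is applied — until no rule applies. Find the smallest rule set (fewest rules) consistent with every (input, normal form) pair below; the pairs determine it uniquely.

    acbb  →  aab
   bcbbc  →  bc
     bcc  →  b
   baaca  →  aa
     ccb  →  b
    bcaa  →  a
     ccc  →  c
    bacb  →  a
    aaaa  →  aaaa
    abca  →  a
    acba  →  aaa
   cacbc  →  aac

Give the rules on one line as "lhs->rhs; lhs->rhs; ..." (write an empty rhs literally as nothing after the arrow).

  | acbb => aab
  | bcbbc => babc => bc
  | bcc => b
  | baaca => aca => aa

ba->; ca->a; cb->a; cc->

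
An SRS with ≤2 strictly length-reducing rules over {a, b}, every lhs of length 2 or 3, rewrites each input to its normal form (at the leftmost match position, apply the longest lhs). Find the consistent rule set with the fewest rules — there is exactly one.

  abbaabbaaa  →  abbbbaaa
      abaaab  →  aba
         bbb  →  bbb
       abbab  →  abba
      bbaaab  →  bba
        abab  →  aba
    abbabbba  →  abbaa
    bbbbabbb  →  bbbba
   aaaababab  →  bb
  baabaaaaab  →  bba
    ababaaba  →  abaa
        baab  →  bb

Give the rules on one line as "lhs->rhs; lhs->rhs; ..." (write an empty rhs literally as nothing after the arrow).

  | abbaabbaaa => abbbbaaa
  | abaaab => abab => aba
  | bbb
  | abbab => abba

aab->b; bab->ba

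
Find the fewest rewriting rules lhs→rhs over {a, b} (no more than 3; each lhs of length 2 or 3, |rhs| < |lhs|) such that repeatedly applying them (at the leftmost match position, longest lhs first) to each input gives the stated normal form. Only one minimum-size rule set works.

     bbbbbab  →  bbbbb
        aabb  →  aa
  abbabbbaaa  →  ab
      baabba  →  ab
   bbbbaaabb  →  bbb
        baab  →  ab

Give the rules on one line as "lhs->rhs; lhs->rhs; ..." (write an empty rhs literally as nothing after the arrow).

  | bbbbbab => bbbbb
  | aabb => aab => aa
  | abbabbbaaa => abbbbaaa => abbbaa => abba => ab
  | baabba => abba => ab

aab->aa; ba->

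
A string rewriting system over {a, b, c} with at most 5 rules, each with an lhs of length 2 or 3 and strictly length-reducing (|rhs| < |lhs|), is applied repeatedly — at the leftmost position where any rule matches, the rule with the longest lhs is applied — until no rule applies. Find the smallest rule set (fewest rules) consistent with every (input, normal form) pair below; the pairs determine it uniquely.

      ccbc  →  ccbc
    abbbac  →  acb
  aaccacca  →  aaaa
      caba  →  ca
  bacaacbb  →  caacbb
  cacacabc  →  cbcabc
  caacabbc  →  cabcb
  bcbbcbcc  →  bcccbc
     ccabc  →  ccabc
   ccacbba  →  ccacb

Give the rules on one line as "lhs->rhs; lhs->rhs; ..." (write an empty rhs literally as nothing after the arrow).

  | ccbc
  | abbbac => abbc => acb
  | aaccacca => aaacca => aaaa
  | caba => ca

aca->b; acc->a; ba->; bbc->cb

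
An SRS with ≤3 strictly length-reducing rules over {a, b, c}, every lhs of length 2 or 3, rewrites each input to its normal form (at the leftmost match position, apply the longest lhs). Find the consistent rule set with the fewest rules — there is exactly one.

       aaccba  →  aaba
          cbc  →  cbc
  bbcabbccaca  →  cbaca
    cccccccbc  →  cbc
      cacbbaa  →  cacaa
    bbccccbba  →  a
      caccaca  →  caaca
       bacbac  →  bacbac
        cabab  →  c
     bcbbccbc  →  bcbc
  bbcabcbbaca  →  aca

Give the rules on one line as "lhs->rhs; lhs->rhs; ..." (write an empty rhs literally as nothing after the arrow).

  | aaccba => aaba
  | cbc
  | bbcabbccaca => cabbccaca => cbccaca => cbaca
  | cccccccbc => cccccbc => cccbc => cbc

bb->; cab->c; cc->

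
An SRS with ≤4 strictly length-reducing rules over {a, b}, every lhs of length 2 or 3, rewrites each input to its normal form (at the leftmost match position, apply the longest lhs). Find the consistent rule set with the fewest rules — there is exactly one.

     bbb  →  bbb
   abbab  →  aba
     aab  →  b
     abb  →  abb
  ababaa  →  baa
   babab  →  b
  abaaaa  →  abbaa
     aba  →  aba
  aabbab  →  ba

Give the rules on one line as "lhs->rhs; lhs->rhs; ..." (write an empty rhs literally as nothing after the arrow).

aaa->ba; aab->b; bab->a

  | bbb
  | abbab => aba
  | aab => b
  | abb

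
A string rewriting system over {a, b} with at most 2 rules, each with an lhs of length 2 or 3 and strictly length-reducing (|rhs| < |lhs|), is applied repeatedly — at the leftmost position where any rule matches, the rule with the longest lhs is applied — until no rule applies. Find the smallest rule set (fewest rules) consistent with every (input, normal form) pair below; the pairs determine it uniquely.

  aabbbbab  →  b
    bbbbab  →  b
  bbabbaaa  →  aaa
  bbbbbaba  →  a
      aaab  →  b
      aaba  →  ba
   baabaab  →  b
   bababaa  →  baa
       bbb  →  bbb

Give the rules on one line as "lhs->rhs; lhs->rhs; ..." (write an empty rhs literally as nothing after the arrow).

  | aabbbbab => abbbbab => bbbbab => bbab => ab => b
  | bbbbab => bbab => ab => b
  | bbabbaaa => abbaaa => bbaaa => aaa
  | bbbbbaba => bbbaba => baba => bba => a

ab->b; bba->a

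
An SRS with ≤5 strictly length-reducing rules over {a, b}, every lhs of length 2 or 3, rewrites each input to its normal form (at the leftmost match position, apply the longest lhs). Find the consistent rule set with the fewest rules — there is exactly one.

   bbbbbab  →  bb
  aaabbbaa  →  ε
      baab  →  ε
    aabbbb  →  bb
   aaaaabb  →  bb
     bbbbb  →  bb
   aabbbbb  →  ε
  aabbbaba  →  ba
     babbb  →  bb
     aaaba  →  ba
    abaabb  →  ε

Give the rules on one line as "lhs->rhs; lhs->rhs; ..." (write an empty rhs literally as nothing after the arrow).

  | bbbbbab => bbab => bb
  | aaabbbaa => babbbaa => bbaa => bbb => ε
  | baab => bbb => ε
  | aabbbb => bbbbb => bb

aa->b; ab->; abb->; bbb->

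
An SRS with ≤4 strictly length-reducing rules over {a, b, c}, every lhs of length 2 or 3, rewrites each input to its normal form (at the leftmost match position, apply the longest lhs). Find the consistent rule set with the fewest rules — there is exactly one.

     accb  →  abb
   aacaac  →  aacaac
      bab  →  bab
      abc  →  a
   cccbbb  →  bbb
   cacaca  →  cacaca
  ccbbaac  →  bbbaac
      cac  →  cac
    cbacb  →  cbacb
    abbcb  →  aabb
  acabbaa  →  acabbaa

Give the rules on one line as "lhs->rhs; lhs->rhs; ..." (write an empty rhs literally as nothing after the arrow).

  | accb => abb
  | aacaac
  | bab
  | abc => a

bbc->ab; bc->; cc->b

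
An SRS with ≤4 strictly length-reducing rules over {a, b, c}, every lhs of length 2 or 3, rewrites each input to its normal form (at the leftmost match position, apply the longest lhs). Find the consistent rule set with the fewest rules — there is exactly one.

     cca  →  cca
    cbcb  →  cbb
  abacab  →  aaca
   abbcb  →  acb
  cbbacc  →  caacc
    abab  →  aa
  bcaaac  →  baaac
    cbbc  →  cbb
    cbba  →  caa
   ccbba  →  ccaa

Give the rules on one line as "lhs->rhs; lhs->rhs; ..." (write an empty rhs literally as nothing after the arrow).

  | cca
  | cbcb => cbb
  | abacab => aacab => aaca
  | abbcb => abcb => acb

ab->a; bba->aa; bc->b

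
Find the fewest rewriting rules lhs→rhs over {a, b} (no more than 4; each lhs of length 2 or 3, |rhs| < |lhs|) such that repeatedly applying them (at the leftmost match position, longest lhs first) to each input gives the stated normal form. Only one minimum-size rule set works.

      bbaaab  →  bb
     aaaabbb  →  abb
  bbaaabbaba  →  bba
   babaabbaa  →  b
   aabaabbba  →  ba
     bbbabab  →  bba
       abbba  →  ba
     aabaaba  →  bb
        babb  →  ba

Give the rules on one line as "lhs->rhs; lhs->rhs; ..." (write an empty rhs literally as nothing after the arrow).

aa->b; aba->bb; bab->ba; bbb->a

  | bbaaab => bbbab => aab => bb
  | aaaabbb => baabbb => bbbbb => abb
  | bbaaabbaba => bbbabbaba => aabbaba => bbbaba => aaba => bba
  | babaabbaa => baaabbaa => bbabbaa => bbabaa => bbaaa => bbba => aa => b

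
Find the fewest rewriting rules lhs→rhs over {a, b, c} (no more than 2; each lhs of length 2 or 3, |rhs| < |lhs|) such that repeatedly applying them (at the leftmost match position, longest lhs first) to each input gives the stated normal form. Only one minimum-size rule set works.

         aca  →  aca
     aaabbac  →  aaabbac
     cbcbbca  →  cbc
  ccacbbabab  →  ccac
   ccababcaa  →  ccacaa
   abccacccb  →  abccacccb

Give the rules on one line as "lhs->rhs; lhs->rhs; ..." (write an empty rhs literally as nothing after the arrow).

  | aca
  | aaabbac
  | cbcbbca => cbcbab => cbc
  | ccacbbabab => ccacbab => ccac

bab->; bca->ab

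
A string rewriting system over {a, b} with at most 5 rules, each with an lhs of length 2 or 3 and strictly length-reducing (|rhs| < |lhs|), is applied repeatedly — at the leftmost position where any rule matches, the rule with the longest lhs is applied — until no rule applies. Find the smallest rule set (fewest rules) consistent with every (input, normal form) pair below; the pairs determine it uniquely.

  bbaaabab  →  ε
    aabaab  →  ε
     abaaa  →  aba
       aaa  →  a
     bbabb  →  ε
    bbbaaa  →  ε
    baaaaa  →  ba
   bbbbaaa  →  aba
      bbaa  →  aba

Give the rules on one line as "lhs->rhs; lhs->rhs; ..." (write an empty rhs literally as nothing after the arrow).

aa->; bb->; bba->ab; bbb->a

  | bbaaabab => abaabab => abbab => aabb => bb => ε
  | aabaab => baab => bb => ε
  | abaaa => aba
  | aaa => a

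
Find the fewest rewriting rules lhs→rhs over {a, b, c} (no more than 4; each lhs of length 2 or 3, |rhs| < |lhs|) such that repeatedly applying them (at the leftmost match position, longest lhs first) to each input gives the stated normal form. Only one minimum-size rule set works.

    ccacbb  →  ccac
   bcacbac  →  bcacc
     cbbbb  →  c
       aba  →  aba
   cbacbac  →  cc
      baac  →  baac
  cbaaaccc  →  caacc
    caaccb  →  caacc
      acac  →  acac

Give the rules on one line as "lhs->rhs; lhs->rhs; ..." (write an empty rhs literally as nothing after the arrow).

cb->c; cba->c; ccc->cc

  | ccacbb => ccacb => ccac
  | bcacbac => bcacc
  | cbbbb => cbbb => cbb => cb => c
  | aba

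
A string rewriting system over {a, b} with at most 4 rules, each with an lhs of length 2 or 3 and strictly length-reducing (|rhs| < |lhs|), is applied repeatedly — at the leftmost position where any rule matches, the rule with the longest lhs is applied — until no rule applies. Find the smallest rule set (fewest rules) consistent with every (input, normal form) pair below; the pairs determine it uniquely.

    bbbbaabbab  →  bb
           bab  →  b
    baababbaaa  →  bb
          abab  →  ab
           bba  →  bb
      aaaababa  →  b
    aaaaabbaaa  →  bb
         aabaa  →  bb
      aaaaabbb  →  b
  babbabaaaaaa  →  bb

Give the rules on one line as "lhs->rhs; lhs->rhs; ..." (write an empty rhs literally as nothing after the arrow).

  | bbbbaabbab => babaabbab => baabbab => babbab => bbab => bb
  | bab => b
  | baababbaaa => bababbaaa => babbaaa => bbaaa => bbaa => bba => bb
  | abab => ab

aa->b; ba->b; bab->b; bbb->ba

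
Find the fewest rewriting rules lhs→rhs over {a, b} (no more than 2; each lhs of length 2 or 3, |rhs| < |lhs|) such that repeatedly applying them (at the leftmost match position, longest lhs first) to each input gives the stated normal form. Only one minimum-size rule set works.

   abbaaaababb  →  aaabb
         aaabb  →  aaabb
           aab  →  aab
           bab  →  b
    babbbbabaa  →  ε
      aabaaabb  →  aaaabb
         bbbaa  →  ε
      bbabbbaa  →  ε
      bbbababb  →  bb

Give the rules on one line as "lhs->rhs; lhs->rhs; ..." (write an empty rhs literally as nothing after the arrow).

  | abbaaaababb => abaaababb => aaababb => aaabb
  | aaabb
  | aab
  | bab => b

ba->; bbb->bb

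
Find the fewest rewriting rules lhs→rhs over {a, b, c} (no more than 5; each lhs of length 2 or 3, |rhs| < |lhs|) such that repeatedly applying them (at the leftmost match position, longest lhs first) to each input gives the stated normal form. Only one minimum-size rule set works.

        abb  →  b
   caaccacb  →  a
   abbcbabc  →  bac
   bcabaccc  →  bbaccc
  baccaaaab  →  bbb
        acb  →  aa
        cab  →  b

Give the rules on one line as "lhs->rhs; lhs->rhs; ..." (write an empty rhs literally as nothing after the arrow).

  | abb => b
  | caaccacb => accacb => accb => aca => a
  | abbcbabc => bcbabc => baabc => bac
  | bcabaccc => bbaccc

aaa->b; ab->; ca->; cb->a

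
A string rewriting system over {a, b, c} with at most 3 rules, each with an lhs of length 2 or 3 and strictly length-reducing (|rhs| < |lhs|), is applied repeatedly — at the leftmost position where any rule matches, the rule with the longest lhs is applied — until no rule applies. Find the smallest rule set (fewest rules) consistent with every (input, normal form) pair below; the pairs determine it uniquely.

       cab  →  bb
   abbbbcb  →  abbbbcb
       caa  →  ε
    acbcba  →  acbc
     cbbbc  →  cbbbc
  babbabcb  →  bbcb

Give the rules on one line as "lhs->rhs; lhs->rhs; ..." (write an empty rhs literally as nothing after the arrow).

ba->; ca->b

  | cab => bb
  | abbbbcb
  | caa => ba => ε
  | acbcba => acbc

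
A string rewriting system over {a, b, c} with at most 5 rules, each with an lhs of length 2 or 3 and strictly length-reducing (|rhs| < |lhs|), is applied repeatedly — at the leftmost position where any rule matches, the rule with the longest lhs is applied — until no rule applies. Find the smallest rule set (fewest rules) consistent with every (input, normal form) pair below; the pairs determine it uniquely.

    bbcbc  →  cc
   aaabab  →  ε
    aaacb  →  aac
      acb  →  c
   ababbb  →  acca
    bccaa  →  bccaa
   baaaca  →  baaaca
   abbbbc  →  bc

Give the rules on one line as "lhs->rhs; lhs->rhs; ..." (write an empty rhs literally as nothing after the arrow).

  | bbcbc => acbc => cc
  | aaabab => aab => ε
  | aaacb => aac
  | acb => c

aab->; acb->c; bab->cc; bb->a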